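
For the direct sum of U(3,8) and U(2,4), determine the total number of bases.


Bases of a direct sum M1 + M2: |B| = |B(M1)| * |B(M2)|.
|B(U(3,8))| = C(8,3) = 56.
|B(U(2,4))| = C(4,2) = 6.
Total bases = 56 * 6 = 336.

336


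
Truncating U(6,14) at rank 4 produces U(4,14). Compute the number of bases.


Truncating U(6,14) to rank 4 gives U(4,14).
Bases of U(4,14) are all 4-element subsets of 14 elements.
Number of bases = C(14,4) = 14! / (4! * 10!) = 1001.

1001


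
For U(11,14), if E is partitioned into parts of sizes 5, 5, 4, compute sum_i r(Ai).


r(Ai) = min(|Ai|, 11) for each part.
Sum = min(5,11) + min(5,11) + min(4,11)
    = 5 + 5 + 4
    = 14.

14


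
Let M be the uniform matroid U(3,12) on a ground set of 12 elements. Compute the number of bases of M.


Bases of U(3,12) are all 3-element subsets of the 12-element ground set.
Number of bases = C(12,3).
C(12,3) = 12! / (3! * 9!) = 220.

220


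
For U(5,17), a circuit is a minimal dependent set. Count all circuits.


In U(5,17), circuits are the (6)-element subsets.
Any set of 6 elements is dependent, and removing any one element gives
an independent set of size 5, so it is a minimal dependent set.
Number of circuits = C(17,6) = 17! / (6! * 11!) = 12376.

12376


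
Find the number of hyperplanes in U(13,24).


Hyperplanes of U(13,24) are flats of rank 12.
In a uniform matroid, these are exactly the (12)-element subsets.
Count = C(24,12) = 2704156.

2704156


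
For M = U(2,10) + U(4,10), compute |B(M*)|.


(M1+M2)* = M1* + M2*.
M1* = U(8,10), bases: C(10,8) = 45.
M2* = U(6,10), bases: C(10,6) = 210.
|B(M*)| = 45 * 210 = 9450.

9450


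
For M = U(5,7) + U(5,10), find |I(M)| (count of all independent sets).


For a direct sum, |I(M1+M2)| = |I(M1)| * |I(M2)|.
|I(U(5,7))| = sum C(7,k) for k=0..5 = 120.
|I(U(5,10))| = sum C(10,k) for k=0..5 = 638.
Total = 120 * 638 = 76560.

76560


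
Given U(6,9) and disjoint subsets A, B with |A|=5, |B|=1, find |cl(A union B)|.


|A union B| = 5 + 1 = 6 (disjoint).
In U(6,9), cl(S) = S if |S| < 6, else cl(S) = E.
Since 6 >= 6, cl(A union B) = E.
|cl(A union B)| = 9.

9


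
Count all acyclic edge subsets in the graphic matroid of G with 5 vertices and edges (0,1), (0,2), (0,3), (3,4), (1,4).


An independent set in a graphic matroid is an acyclic edge subset.
G has 5 vertices and 5 edges.
Enumerate all 2^5 = 32 subsets, checking for acyclicity.
Total independent sets = 30.

30


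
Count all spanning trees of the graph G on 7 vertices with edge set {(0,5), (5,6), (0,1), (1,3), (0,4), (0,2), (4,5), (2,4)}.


By Kirchhoff's matrix tree theorem, the number of spanning trees equals
the determinant of any cofactor of the Laplacian matrix L.
G has 7 vertices and 8 edges.
Computing the (6 x 6) cofactor determinant gives 8.

8


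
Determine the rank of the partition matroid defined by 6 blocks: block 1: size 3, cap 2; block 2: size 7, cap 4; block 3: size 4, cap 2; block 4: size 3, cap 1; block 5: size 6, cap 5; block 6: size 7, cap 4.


Rank of a partition matroid = sum of min(|Si|, ci) for each block.
= min(3,2) + min(7,4) + min(4,2) + min(3,1) + min(6,5) + min(7,4)
= 2 + 4 + 2 + 1 + 5 + 4
= 18.

18


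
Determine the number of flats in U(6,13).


Flats of U(6,13): every subset of size < 6 is a flat, plus E itself.
Count = (13 choose 0) + (13 choose 1) + (13 choose 2) + (13 choose 3) + (13 choose 4) + (13 choose 5) + 1
     = 1 + 13 + 78 + 286 + 715 + 1287 + 1
     = 2381.

2381


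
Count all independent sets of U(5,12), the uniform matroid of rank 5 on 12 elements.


Independent sets of U(5,12) are all subsets of size <= 5.
Count = (12 choose 0) + (12 choose 1) + (12 choose 2) + (12 choose 3) + (12 choose 4) + (12 choose 5)
     = 1 + 12 + 66 + 220 + 495 + 792
     = 1586.

1586


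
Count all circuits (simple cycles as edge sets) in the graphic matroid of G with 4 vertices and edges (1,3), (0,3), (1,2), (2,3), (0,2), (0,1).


A circuit in a graphic matroid = edge set of a simple cycle.
G has 4 vertices and 6 edges.
Enumerating all minimal edge subsets forming cycles...
Total circuits found: 7.

7


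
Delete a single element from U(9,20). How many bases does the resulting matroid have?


Deleting e from U(9,20) gives U(9,19) since n > r.
Bases of U(9,19) = C(19,9) = 92378.

92378


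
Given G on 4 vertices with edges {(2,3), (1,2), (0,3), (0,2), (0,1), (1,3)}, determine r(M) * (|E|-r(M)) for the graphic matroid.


r(M) = |V| - c = 4 - 1 = 3.
nullity = |E| - r(M) = 6 - 3 = 3.
Product = 3 * 3 = 9.

9


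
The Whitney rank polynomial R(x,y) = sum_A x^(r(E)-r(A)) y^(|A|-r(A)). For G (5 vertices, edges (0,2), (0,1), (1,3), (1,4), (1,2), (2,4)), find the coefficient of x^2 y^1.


R(x,y) = sum over A in 2^E of x^(r(E)-r(A)) * y^(|A|-r(A)).
G has 5 vertices, 6 edges. r(E) = 4.
Enumerate all 2^6 = 64 subsets.
Count subsets with r(E)-r(A)=2 and |A|-r(A)=1: 2.

2


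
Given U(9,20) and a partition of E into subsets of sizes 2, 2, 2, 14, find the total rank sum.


r(Ai) = min(|Ai|, 9) for each part.
Sum = min(2,9) + min(2,9) + min(2,9) + min(14,9)
    = 2 + 2 + 2 + 9
    = 15.

15


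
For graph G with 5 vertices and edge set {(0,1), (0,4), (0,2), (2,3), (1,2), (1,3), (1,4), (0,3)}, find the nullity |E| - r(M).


Cycle rank (nullity) = |E| - r(M) = |E| - (|V| - c).
|E| = 8, |V| = 5, c = 1.
Nullity = 8 - (5 - 1) = 8 - 4 = 4.

4


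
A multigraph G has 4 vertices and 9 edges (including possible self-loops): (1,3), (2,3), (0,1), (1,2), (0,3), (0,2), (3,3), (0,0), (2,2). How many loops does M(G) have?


In a graphic matroid, a loop is a self-loop edge (u,u) with rank 0.
Examining all 9 edges for self-loops...
Self-loops found: (3,3), (0,0), (2,2)
Number of loops = 3.

3


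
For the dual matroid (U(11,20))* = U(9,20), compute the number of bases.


The dual of U(r,n) is U(n-r, n) = U(9,20).
Bases of U(9,20) are all (9)-element subsets.
|B(M*)| = (20 choose 9) = 167960.

167960


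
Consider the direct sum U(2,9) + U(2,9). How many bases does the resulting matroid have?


Bases of a direct sum M1 + M2: |B| = |B(M1)| * |B(M2)|.
|B(U(2,9))| = C(9,2) = 36.
|B(U(2,9))| = C(9,2) = 36.
Total bases = 36 * 36 = 1296.

1296


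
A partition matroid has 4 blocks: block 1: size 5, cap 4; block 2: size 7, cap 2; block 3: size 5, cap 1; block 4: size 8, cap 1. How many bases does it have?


A basis picks exactly ci elements from block i.
Number of bases = product of C(|Si|, ci).
= C(5,4) * C(7,2) * C(5,1) * C(8,1)
= 5 * 21 * 5 * 8
= 4200.

4200


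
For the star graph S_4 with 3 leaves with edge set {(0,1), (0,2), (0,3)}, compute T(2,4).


A star on 4 vertices is a tree with 3 edges.
T(x,y) = x^(3) for any tree.
T(2,4) = 2^3 = 8.

8


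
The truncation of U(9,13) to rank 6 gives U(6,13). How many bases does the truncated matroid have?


Truncating U(9,13) to rank 6 gives U(6,13).
Bases of U(6,13) are all 6-element subsets of 13 elements.
Number of bases = C(13,6) = 1716.

1716


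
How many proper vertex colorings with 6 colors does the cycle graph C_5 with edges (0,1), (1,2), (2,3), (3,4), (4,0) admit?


P(C_5, k) = (k-1)^5 + (-1)^5*(k-1).
P(6) = (5)^5 - 5
= 3125 - 5 = 3120.

3120


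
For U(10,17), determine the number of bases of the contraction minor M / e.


Contracting e from U(10,17) gives U(9,16).
Bases of U(9,16) = C(16,9) = 16! / (9! * 7!) = 11440.

11440


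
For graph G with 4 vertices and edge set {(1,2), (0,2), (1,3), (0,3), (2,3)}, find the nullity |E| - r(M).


Cycle rank (nullity) = |E| - r(M) = |E| - (|V| - c).
|E| = 5, |V| = 4, c = 1.
Nullity = 5 - (4 - 1) = 5 - 3 = 2.

2


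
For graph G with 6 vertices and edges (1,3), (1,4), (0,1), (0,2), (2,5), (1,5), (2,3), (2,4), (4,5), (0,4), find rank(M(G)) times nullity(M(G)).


r(M) = |V| - c = 6 - 1 = 5.
nullity = |E| - r(M) = 10 - 5 = 5.
Product = 5 * 5 = 25.

25


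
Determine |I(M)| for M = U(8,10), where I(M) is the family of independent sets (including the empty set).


Independent sets of U(8,10) are all subsets of size <= 8.
Count = (10 choose 0) + (10 choose 1) + (10 choose 2) + (10 choose 3) + (10 choose 4) + (10 choose 5) + (10 choose 6) + (10 choose 7) + (10 choose 8)
     = 1 + 10 + 45 + 120 + 210 + 252 + 210 + 120 + 45
     = 1013.

1013


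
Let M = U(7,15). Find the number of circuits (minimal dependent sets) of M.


In U(7,15), circuits are the (8)-element subsets.
Any set of 8 elements is dependent, and removing any one element gives
an independent set of size 7, so it is a minimal dependent set.
Number of circuits = C(15,8) = 6435.

6435


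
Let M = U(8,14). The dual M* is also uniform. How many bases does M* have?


The dual of U(r,n) is U(n-r, n) = U(6,14).
Bases of U(6,14) are all (6)-element subsets.
|B(M*)| = (14 choose 6) = 3003.

3003


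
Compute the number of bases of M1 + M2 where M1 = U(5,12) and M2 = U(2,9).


Bases of a direct sum M1 + M2: |B| = |B(M1)| * |B(M2)|.
|B(U(5,12))| = C(12,5) = 792.
|B(U(2,9))| = C(9,2) = 36.
Total bases = 792 * 36 = 28512.

28512


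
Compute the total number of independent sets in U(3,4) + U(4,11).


For a direct sum, |I(M1+M2)| = |I(M1)| * |I(M2)|.
|I(U(3,4))| = sum C(4,k) for k=0..3 = 15.
|I(U(4,11))| = sum C(11,k) for k=0..4 = 562.
Total = 15 * 562 = 8430.

8430


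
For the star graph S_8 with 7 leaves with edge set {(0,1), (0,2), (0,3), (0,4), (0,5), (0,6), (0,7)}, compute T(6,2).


A star on 8 vertices is a tree with 7 edges.
T(x,y) = x^(7) for any tree.
T(6,2) = 6^7 = 279936.

279936


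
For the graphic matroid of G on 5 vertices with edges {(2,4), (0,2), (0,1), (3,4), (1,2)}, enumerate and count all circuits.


A circuit in a graphic matroid = edge set of a simple cycle.
G has 5 vertices and 5 edges.
Enumerating all minimal edge subsets forming cycles...
Total circuits found: 1.

1


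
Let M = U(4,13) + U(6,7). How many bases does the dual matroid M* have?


(M1+M2)* = M1* + M2*.
M1* = U(9,13), bases: C(13,9) = 715.
M2* = U(1,7), bases: C(7,1) = 7.
|B(M*)| = 715 * 7 = 5005.

5005


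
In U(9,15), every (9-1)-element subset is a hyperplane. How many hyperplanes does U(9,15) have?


Hyperplanes of U(9,15) are flats of rank 8.
In a uniform matroid, these are exactly the (8)-element subsets.
Count = C(15,8) = 6435.

6435


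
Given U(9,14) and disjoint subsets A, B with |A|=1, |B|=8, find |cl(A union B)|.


|A union B| = 1 + 8 = 9 (disjoint).
In U(9,14), cl(S) = S if |S| < 9, else cl(S) = E.
Since 9 >= 9, cl(A union B) = E.
|cl(A union B)| = 14.

14


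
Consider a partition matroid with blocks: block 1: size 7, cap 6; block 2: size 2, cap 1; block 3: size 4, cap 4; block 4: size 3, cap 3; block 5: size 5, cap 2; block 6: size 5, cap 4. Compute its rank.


Rank of a partition matroid = sum of min(|Si|, ci) for each block.
= min(7,6) + min(2,1) + min(4,4) + min(3,3) + min(5,2) + min(5,4)
= 6 + 1 + 4 + 3 + 2 + 4
= 20.

20


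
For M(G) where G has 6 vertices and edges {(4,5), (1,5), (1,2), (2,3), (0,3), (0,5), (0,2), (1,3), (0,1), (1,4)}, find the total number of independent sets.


An independent set in a graphic matroid is an acyclic edge subset.
G has 6 vertices and 10 edges.
Enumerate all 2^10 = 1024 subsets, checking for acyclicity.
Total independent sets = 436.

436


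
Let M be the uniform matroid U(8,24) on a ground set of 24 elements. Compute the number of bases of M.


Bases of U(8,24) are all 8-element subsets of the 24-element ground set.
Number of bases = C(24,8).
C(24,8) = 735471.

735471


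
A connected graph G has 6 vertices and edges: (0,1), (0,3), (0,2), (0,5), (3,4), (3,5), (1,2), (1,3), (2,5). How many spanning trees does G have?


By Kirchhoff's matrix tree theorem, the number of spanning trees equals
the determinant of any cofactor of the Laplacian matrix L.
G has 6 vertices and 9 edges.
Computing the (5 x 5) cofactor determinant gives 45.

45


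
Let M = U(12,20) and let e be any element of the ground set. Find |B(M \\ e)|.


Deleting e from U(12,20) gives U(12,19) since n > r.
Bases of U(12,19) = (19 choose 12) = 50388.

50388


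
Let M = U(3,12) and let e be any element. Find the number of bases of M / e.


Contracting e from U(3,12) gives U(2,11).
Bases of U(2,11) = C(11,2) = (11 * 10) / (1 * 2) = 55.

55


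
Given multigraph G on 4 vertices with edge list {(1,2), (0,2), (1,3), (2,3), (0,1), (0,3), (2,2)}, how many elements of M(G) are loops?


In a graphic matroid, a loop is a self-loop edge (u,u) with rank 0.
Examining all 7 edges for self-loops...
Self-loops found: (2,2)
Number of loops = 1.

1


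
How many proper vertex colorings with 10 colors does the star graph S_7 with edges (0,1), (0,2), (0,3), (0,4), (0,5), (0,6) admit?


P(tree, k) = k * (k-1)^(6) for any tree on 7 vertices.
P(10) = 10 * 9^6 = 10 * 531441 = 5314410.

5314410


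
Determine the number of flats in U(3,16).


Flats of U(3,16): every subset of size < 3 is a flat, plus E itself.
Count = (16 choose 0) + (16 choose 1) + (16 choose 2) + 1
     = 1 + 16 + 120 + 1
     = 138.

138


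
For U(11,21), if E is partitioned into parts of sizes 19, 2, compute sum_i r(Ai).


r(Ai) = min(|Ai|, 11) for each part.
Sum = min(19,11) + min(2,11)
    = 11 + 2
    = 13.

13


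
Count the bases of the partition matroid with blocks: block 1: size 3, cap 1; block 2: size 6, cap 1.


A basis picks exactly ci elements from block i.
Number of bases = product of C(|Si|, ci).
= C(3,1) * C(6,1)
= 3 * 6
= 18.

18


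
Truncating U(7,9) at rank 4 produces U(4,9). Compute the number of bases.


Truncating U(7,9) to rank 4 gives U(4,9).
Bases of U(4,9) are all 4-element subsets of 9 elements.
Number of bases = C(9,4) = (9 * 8 * 7 * 6) / (1 * 2 * 3 * 4) = 126.

126


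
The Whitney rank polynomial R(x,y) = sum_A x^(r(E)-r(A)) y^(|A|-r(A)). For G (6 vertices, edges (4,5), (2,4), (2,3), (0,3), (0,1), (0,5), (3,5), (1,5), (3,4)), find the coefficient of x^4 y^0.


R(x,y) = sum over A in 2^E of x^(r(E)-r(A)) * y^(|A|-r(A)).
G has 6 vertices, 9 edges. r(E) = 5.
Enumerate all 2^9 = 512 subsets.
Count subsets with r(E)-r(A)=4 and |A|-r(A)=0: 9.

9


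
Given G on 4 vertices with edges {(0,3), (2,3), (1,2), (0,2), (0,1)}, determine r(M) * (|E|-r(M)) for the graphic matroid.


r(M) = |V| - c = 4 - 1 = 3.
nullity = |E| - r(M) = 5 - 3 = 2.
Product = 3 * 2 = 6.

6


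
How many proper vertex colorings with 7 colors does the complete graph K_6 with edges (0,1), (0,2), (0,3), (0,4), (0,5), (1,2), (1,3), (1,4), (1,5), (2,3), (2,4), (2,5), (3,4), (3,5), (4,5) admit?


P(K_6, k) = k(k-1)(k-2)...(k-5).
P(7) = (7) * (6) * (5) * (4) * (3) * (2) = 5040.

5040


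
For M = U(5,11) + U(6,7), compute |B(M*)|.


(M1+M2)* = M1* + M2*.
M1* = U(6,11), bases: C(11,6) = 462.
M2* = U(1,7), bases: C(7,1) = 7.
|B(M*)| = 462 * 7 = 3234.

3234


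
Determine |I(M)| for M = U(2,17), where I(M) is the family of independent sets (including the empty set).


Independent sets of U(2,17) are all subsets of size <= 2.
Count = (17 choose 0) + (17 choose 1) + (17 choose 2)
     = 1 + 17 + 136
     = 154.

154


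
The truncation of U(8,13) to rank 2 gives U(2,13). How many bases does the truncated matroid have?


Truncating U(8,13) to rank 2 gives U(2,13).
Bases of U(2,13) are all 2-element subsets of 13 elements.
Number of bases = (13 choose 2) = 78.

78


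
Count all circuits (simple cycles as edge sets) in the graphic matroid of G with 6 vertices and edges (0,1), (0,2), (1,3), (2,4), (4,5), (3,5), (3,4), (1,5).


A circuit in a graphic matroid = edge set of a simple cycle.
G has 6 vertices and 8 edges.
Enumerating all minimal edge subsets forming cycles...
Total circuits found: 7.

7


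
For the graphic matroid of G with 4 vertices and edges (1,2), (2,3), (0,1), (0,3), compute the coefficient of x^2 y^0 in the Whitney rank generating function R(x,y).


R(x,y) = sum over A in 2^E of x^(r(E)-r(A)) * y^(|A|-r(A)).
G has 4 vertices, 4 edges. r(E) = 3.
Enumerate all 2^4 = 16 subsets.
Count subsets with r(E)-r(A)=2 and |A|-r(A)=0: 4.

4


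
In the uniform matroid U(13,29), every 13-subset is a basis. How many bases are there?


Bases of U(13,29) are all 13-element subsets of the 29-element ground set.
Number of bases = C(29,13).
C(29,13) = 67863915.

67863915


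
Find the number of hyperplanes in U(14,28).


Hyperplanes of U(14,28) are flats of rank 13.
In a uniform matroid, these are exactly the (13)-element subsets.
Count = C(28,13) = 28! / (13! * 15!) = 37442160.

37442160


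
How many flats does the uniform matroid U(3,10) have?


Flats of U(3,10): every subset of size < 3 is a flat, plus E itself.
Count = C(10,0) + C(10,1) + C(10,2) + 1
     = 1 + 10 + 45 + 1
     = 57.

57


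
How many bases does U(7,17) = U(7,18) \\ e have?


Deleting e from U(7,18) gives U(7,17) since n > r.
Bases of U(7,17) = C(17,7) = 19448.

19448


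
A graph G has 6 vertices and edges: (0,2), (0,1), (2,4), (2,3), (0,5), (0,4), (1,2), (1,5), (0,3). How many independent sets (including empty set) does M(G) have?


An independent set in a graphic matroid is an acyclic edge subset.
G has 6 vertices and 9 edges.
Enumerate all 2^9 = 512 subsets, checking for acyclicity.
Total independent sets = 276.

276


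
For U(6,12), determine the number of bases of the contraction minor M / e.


Contracting e from U(6,12) gives U(5,11).
Bases of U(5,11) = C(11,5) = 11! / (5! * 6!) = 462.

462


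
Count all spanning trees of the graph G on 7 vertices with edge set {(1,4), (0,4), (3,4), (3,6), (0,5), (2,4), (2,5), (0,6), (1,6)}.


By Kirchhoff's matrix tree theorem, the number of spanning trees equals
the determinant of any cofactor of the Laplacian matrix L.
G has 7 vertices and 9 edges.
Computing the (6 x 6) cofactor determinant gives 44.

44


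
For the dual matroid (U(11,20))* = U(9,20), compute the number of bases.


The dual of U(r,n) is U(n-r, n) = U(9,20).
Bases of U(9,20) are all (9)-element subsets.
|B(M*)| = C(20,9) = 167960.

167960


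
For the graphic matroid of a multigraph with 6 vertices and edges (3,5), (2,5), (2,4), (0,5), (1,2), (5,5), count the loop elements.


In a graphic matroid, a loop is a self-loop edge (u,u) with rank 0.
Examining all 6 edges for self-loops...
Self-loops found: (5,5)
Number of loops = 1.

1


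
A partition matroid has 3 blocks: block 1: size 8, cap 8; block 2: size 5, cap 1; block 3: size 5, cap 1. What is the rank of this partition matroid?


Rank of a partition matroid = sum of min(|Si|, ci) for each block.
= min(8,8) + min(5,1) + min(5,1)
= 8 + 1 + 1
= 10.

10


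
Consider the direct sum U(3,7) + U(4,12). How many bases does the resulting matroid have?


Bases of a direct sum M1 + M2: |B| = |B(M1)| * |B(M2)|.
|B(U(3,7))| = C(7,3) = 35.
|B(U(4,12))| = C(12,4) = 495.
Total bases = 35 * 495 = 17325.

17325


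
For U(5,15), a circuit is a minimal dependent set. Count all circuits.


In U(5,15), circuits are the (6)-element subsets.
Any set of 6 elements is dependent, and removing any one element gives
an independent set of size 5, so it is a minimal dependent set.
Number of circuits = (15 choose 6) = 5005.

5005


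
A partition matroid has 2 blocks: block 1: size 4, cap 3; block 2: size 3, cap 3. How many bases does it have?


A basis picks exactly ci elements from block i.
Number of bases = product of C(|Si|, ci).
= C(4,3) * C(3,3)
= 4 * 1
= 4.

4


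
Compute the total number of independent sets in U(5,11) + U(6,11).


For a direct sum, |I(M1+M2)| = |I(M1)| * |I(M2)|.
|I(U(5,11))| = sum C(11,k) for k=0..5 = 1024.
|I(U(6,11))| = sum C(11,k) for k=0..6 = 1486.
Total = 1024 * 1486 = 1521664.

1521664


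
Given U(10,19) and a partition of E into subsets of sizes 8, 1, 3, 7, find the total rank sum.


r(Ai) = min(|Ai|, 10) for each part.
Sum = min(8,10) + min(1,10) + min(3,10) + min(7,10)
    = 8 + 1 + 3 + 7
    = 19.

19


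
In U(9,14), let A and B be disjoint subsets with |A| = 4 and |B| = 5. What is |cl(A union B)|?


|A union B| = 4 + 5 = 9 (disjoint).
In U(9,14), cl(S) = S if |S| < 9, else cl(S) = E.
Since 9 >= 9, cl(A union B) = E.
|cl(A union B)| = 14.

14


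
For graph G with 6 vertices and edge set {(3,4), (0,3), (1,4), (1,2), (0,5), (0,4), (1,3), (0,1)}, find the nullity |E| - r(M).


Cycle rank (nullity) = |E| - r(M) = |E| - (|V| - c).
|E| = 8, |V| = 6, c = 1.
Nullity = 8 - (6 - 1) = 8 - 5 = 3.

3


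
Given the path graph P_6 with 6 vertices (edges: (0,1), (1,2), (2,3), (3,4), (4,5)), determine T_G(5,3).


A path on 6 vertices is a tree with 5 edges.
T(x,y) = x^(5) for any tree.
T(5,3) = 5^5 = 3125.

3125


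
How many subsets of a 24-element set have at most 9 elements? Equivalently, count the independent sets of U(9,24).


Independent sets of U(9,24) are all subsets of size <= 9.
Count = (24 choose 0) + (24 choose 1) + (24 choose 2) + (24 choose 3) + (24 choose 4) + (24 choose 5) + (24 choose 6) + (24 choose 7) + (24 choose 8) + (24 choose 9)
     = 1 + 24 + 276 + 2024 + 10626 + 42504 + 134596 + 346104 + 735471 + 1307504
     = 2579130.

2579130


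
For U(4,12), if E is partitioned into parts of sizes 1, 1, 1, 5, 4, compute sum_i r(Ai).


r(Ai) = min(|Ai|, 4) for each part.
Sum = min(1,4) + min(1,4) + min(1,4) + min(5,4) + min(4,4)
    = 1 + 1 + 1 + 4 + 4
    = 11.

11


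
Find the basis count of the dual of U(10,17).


The dual of U(r,n) is U(n-r, n) = U(7,17).
Bases of U(7,17) are all (7)-element subsets.
|B(M*)| = C(17,7) = 19448.

19448


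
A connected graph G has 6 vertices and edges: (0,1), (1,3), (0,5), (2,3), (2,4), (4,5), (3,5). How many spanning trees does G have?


By Kirchhoff's matrix tree theorem, the number of spanning trees equals
the determinant of any cofactor of the Laplacian matrix L.
G has 6 vertices and 7 edges.
Computing the (5 x 5) cofactor determinant gives 15.

15


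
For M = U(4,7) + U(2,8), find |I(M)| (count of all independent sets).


For a direct sum, |I(M1+M2)| = |I(M1)| * |I(M2)|.
|I(U(4,7))| = sum C(7,k) for k=0..4 = 99.
|I(U(2,8))| = sum C(8,k) for k=0..2 = 37.
Total = 99 * 37 = 3663.

3663


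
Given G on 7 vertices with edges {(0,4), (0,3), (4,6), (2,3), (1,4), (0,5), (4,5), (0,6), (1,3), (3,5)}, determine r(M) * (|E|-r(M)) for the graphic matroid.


r(M) = |V| - c = 7 - 1 = 6.
nullity = |E| - r(M) = 10 - 6 = 4.
Product = 6 * 4 = 24.

24


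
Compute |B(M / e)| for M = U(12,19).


Contracting e from U(12,19) gives U(11,18).
Bases of U(11,18) = C(18,11) = 18! / (11! * 7!) = 31824.

31824


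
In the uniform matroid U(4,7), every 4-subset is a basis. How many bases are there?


Bases of U(4,7) are all 4-element subsets of the 7-element ground set.
Number of bases = C(7,4).
C(7,4) = (7 * 6 * 5 * 4) / (1 * 2 * 3 * 4) = 35.

35


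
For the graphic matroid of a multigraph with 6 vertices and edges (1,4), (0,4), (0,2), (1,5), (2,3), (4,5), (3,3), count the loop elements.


In a graphic matroid, a loop is a self-loop edge (u,u) with rank 0.
Examining all 7 edges for self-loops...
Self-loops found: (3,3)
Number of loops = 1.

1


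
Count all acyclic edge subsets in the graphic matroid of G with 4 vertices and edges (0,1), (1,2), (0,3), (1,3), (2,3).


An independent set in a graphic matroid is an acyclic edge subset.
G has 4 vertices and 5 edges.
Enumerate all 2^5 = 32 subsets, checking for acyclicity.
Total independent sets = 24.

24


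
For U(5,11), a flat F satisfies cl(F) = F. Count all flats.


Flats of U(5,11): every subset of size < 5 is a flat, plus E itself.
Count = C(11,0) + C(11,1) + C(11,2) + C(11,3) + C(11,4) + 1
     = 1 + 11 + 55 + 165 + 330 + 1
     = 563.

563


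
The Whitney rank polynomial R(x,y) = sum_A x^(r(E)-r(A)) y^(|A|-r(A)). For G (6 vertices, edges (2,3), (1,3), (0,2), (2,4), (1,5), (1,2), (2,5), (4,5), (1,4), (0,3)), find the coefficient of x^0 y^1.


R(x,y) = sum over A in 2^E of x^(r(E)-r(A)) * y^(|A|-r(A)).
G has 6 vertices, 10 edges. r(E) = 5.
Enumerate all 2^10 = 1024 subsets.
Count subsets with r(E)-r(A)=0 and |A|-r(A)=1: 153.

153


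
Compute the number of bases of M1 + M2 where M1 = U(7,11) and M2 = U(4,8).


Bases of a direct sum M1 + M2: |B| = |B(M1)| * |B(M2)|.
|B(U(7,11))| = C(11,7) = 330.
|B(U(4,8))| = C(8,4) = 70.
Total bases = 330 * 70 = 23100.

23100


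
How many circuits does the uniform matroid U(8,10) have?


In U(8,10), circuits are the (9)-element subsets.
Any set of 9 elements is dependent, and removing any one element gives
an independent set of size 8, so it is a minimal dependent set.
Number of circuits = C(10,9) = 10! / (9! * 1!) = 10.

10


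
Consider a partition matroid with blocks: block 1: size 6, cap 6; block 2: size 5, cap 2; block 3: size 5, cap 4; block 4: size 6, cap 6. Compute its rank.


Rank of a partition matroid = sum of min(|Si|, ci) for each block.
= min(6,6) + min(5,2) + min(5,4) + min(6,6)
= 6 + 2 + 4 + 6
= 18.

18


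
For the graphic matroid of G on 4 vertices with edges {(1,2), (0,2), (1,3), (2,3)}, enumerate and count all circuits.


A circuit in a graphic matroid = edge set of a simple cycle.
G has 4 vertices and 4 edges.
Enumerating all minimal edge subsets forming cycles...
Total circuits found: 1.

1


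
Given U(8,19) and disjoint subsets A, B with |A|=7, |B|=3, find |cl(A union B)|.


|A union B| = 7 + 3 = 10 (disjoint).
In U(8,19), cl(S) = S if |S| < 8, else cl(S) = E.
Since 10 >= 8, cl(A union B) = E.
|cl(A union B)| = 19.

19


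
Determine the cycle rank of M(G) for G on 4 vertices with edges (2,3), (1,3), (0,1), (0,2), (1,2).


Cycle rank (nullity) = |E| - r(M) = |E| - (|V| - c).
|E| = 5, |V| = 4, c = 1.
Nullity = 5 - (4 - 1) = 5 - 3 = 2.

2


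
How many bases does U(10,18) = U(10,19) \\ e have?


Deleting e from U(10,19) gives U(10,18) since n > r.
Bases of U(10,18) = C(18,10) = 18! / (10! * 8!) = 43758.

43758


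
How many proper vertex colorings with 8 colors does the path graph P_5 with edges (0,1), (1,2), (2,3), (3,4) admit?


P(P_5, k) = k * (k-1)^(4).
P(8) = 8 * 7^4 = 8 * 2401 = 19208.

19208


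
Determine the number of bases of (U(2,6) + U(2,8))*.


(M1+M2)* = M1* + M2*.
M1* = U(4,6), bases: C(6,4) = 15.
M2* = U(6,8), bases: C(8,6) = 28.
|B(M*)| = 15 * 28 = 420.

420


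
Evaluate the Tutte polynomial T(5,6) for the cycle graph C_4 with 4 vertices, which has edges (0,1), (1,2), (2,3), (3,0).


T(C_4; x,y) = x + x^2 + ... + x^(3) + y.
T(5,6) = 5^1 + 5^2 + 5^3 + 6
= 5 + 25 + 125 + 6
= 161.

161


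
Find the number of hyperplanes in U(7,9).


Hyperplanes of U(7,9) are flats of rank 6.
In a uniform matroid, these are exactly the (6)-element subsets.
Count = (9 choose 6) = 84.

84


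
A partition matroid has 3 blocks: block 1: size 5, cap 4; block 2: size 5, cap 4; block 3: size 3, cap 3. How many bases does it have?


A basis picks exactly ci elements from block i.
Number of bases = product of C(|Si|, ci).
= C(5,4) * C(5,4) * C(3,3)
= 5 * 5 * 1
= 25.

25


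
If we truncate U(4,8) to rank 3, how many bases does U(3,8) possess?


Truncating U(4,8) to rank 3 gives U(3,8).
Bases of U(3,8) are all 3-element subsets of 8 elements.
Number of bases = (8 choose 3) = 56.

56


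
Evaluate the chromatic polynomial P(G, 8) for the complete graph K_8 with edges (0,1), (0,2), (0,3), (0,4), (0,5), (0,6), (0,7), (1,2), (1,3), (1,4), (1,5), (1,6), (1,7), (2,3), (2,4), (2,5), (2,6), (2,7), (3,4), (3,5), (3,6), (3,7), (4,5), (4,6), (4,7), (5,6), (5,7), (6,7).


P(K_8, k) = k(k-1)(k-2)...(k-7).
P(8) = (8) * (7) * (6) * (5) * (4) * (3) * (2) * (1) = 40320.

40320


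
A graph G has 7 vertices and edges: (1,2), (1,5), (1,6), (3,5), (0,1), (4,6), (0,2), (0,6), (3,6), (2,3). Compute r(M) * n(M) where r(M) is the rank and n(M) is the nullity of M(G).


r(M) = |V| - c = 7 - 1 = 6.
nullity = |E| - r(M) = 10 - 6 = 4.
Product = 6 * 4 = 24.

24


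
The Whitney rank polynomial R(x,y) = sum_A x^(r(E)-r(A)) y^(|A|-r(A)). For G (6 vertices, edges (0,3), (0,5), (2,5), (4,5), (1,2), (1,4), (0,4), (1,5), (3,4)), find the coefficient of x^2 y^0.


R(x,y) = sum over A in 2^E of x^(r(E)-r(A)) * y^(|A|-r(A)).
G has 6 vertices, 9 edges. r(E) = 5.
Enumerate all 2^9 = 512 subsets.
Count subsets with r(E)-r(A)=2 and |A|-r(A)=0: 80.

80


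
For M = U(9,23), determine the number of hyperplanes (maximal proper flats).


Hyperplanes of U(9,23) are flats of rank 8.
In a uniform matroid, these are exactly the (8)-element subsets.
Count = C(23,8) = 23! / (8! * 15!) = 490314.

490314


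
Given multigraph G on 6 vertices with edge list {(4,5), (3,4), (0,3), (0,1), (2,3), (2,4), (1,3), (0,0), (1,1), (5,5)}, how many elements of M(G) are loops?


In a graphic matroid, a loop is a self-loop edge (u,u) with rank 0.
Examining all 10 edges for self-loops...
Self-loops found: (0,0), (1,1), (5,5)
Number of loops = 3.

3


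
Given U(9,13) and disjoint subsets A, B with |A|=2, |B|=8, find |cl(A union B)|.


|A union B| = 2 + 8 = 10 (disjoint).
In U(9,13), cl(S) = S if |S| < 9, else cl(S) = E.
Since 10 >= 9, cl(A union B) = E.
|cl(A union B)| = 13.

13


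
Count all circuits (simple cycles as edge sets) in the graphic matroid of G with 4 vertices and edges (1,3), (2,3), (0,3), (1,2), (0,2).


A circuit in a graphic matroid = edge set of a simple cycle.
G has 4 vertices and 5 edges.
Enumerating all minimal edge subsets forming cycles...
Total circuits found: 3.

3


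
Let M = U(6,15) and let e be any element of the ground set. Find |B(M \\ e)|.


Deleting e from U(6,15) gives U(6,14) since n > r.
Bases of U(6,14) = (14 choose 6) = 3003.

3003


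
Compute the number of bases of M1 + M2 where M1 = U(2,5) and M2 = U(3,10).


Bases of a direct sum M1 + M2: |B| = |B(M1)| * |B(M2)|.
|B(U(2,5))| = C(5,2) = 10.
|B(U(3,10))| = C(10,3) = 120.
Total bases = 10 * 120 = 1200.

1200


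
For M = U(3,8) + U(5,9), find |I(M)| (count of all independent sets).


For a direct sum, |I(M1+M2)| = |I(M1)| * |I(M2)|.
|I(U(3,8))| = sum C(8,k) for k=0..3 = 93.
|I(U(5,9))| = sum C(9,k) for k=0..5 = 382.
Total = 93 * 382 = 35526.

35526


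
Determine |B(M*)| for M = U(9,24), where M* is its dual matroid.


The dual of U(r,n) is U(n-r, n) = U(15,24).
Bases of U(15,24) are all (15)-element subsets.
|B(M*)| = C(24,15) = 24! / (15! * 9!) = 1307504.

1307504


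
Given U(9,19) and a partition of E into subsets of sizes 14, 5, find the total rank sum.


r(Ai) = min(|Ai|, 9) for each part.
Sum = min(14,9) + min(5,9)
    = 9 + 5
    = 14.

14


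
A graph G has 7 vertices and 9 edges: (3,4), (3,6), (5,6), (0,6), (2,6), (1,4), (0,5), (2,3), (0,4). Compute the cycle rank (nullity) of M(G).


Cycle rank (nullity) = |E| - r(M) = |E| - (|V| - c).
|E| = 9, |V| = 7, c = 1.
Nullity = 9 - (7 - 1) = 9 - 6 = 3.

3


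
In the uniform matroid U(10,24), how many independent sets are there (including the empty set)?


Independent sets of U(10,24) are all subsets of size <= 10.
Count = (24 choose 0) + (24 choose 1) + (24 choose 2) + (24 choose 3) + (24 choose 4) + (24 choose 5) + (24 choose 6) + (24 choose 7) + (24 choose 8) + (24 choose 9) + (24 choose 10)
     = 1 + 24 + 276 + 2024 + 10626 + 42504 + 134596 + 346104 + 735471 + 1307504 + 1961256
     = 4540386.

4540386


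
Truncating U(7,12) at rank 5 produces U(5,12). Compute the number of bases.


Truncating U(7,12) to rank 5 gives U(5,12).
Bases of U(5,12) are all 5-element subsets of 12 elements.
Number of bases = C(12,5) = 12! / (5! * 7!) = 792.

792


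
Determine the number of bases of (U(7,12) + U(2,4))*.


(M1+M2)* = M1* + M2*.
M1* = U(5,12), bases: C(12,5) = 792.
M2* = U(2,4), bases: C(4,2) = 6.
|B(M*)| = 792 * 6 = 4752.

4752


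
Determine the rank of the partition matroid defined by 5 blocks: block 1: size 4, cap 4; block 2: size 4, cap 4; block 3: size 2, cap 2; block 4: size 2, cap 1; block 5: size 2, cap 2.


Rank of a partition matroid = sum of min(|Si|, ci) for each block.
= min(4,4) + min(4,4) + min(2,2) + min(2,1) + min(2,2)
= 4 + 4 + 2 + 1 + 2
= 13.

13


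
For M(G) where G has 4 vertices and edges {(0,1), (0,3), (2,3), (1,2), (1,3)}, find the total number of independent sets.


An independent set in a graphic matroid is an acyclic edge subset.
G has 4 vertices and 5 edges.
Enumerate all 2^5 = 32 subsets, checking for acyclicity.
Total independent sets = 24.

24


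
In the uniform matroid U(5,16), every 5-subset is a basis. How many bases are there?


Bases of U(5,16) are all 5-element subsets of the 16-element ground set.
Number of bases = C(16,5).
(16 choose 5) = 4368.

4368


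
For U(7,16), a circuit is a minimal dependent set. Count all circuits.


In U(7,16), circuits are the (8)-element subsets.
Any set of 8 elements is dependent, and removing any one element gives
an independent set of size 7, so it is a minimal dependent set.
Number of circuits = C(16,8) = 16! / (8! * 8!) = 12870.

12870


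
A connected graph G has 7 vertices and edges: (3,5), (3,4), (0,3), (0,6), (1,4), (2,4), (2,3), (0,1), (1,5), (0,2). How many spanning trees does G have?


By Kirchhoff's matrix tree theorem, the number of spanning trees equals
the determinant of any cofactor of the Laplacian matrix L.
G has 7 vertices and 10 edges.
Computing the (6 x 6) cofactor determinant gives 69.

69


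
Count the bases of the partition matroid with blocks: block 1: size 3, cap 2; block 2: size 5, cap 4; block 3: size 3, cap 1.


A basis picks exactly ci elements from block i.
Number of bases = product of C(|Si|, ci).
= C(3,2) * C(5,4) * C(3,1)
= 3 * 5 * 3
= 45.

45


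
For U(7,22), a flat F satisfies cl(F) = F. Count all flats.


Flats of U(7,22): every subset of size < 7 is a flat, plus E itself.
Count = (22 choose 0) + (22 choose 1) + (22 choose 2) + (22 choose 3) + (22 choose 4) + (22 choose 5) + (22 choose 6) + 1
     = 1 + 22 + 231 + 1540 + 7315 + 26334 + 74613 + 1
     = 110057.

110057


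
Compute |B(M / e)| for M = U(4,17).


Contracting e from U(4,17) gives U(3,16).
Bases of U(3,16) = C(16,3) = 16! / (3! * 13!) = 560.

560


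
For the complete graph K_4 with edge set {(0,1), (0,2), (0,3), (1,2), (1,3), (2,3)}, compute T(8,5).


T(K_4; x,y) = x^3 + 3x^2 + 4xy + 2x + y^3 + 3y^2 + 2y.
Substituting x=8, y=5:
= 512 + 192 + 160 + 16 + 125 + 75 + 10
= 1090.

1090


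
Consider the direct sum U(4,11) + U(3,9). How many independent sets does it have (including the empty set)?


For a direct sum, |I(M1+M2)| = |I(M1)| * |I(M2)|.
|I(U(4,11))| = sum C(11,k) for k=0..4 = 562.
|I(U(3,9))| = sum C(9,k) for k=0..3 = 130.
Total = 562 * 130 = 73060.

73060


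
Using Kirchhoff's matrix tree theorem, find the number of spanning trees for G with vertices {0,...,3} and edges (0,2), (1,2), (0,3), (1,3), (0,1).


By Kirchhoff's matrix tree theorem, the number of spanning trees equals
the determinant of any cofactor of the Laplacian matrix L.
G has 4 vertices and 5 edges.
Computing the (3 x 3) cofactor determinant gives 8.

8


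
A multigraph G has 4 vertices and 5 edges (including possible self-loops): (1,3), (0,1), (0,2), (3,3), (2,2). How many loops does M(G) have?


In a graphic matroid, a loop is a self-loop edge (u,u) with rank 0.
Examining all 5 edges for self-loops...
Self-loops found: (3,3), (2,2)
Number of loops = 2.

2


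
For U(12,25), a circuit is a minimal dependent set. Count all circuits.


In U(12,25), circuits are the (13)-element subsets.
Any set of 13 elements is dependent, and removing any one element gives
an independent set of size 12, so it is a minimal dependent set.
Number of circuits = (25 choose 13) = 5200300.

5200300


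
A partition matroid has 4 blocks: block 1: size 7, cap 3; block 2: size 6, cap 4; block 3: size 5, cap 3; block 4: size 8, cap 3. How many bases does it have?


A basis picks exactly ci elements from block i.
Number of bases = product of C(|Si|, ci).
= C(7,3) * C(6,4) * C(5,3) * C(8,3)
= 35 * 15 * 10 * 56
= 294000.

294000


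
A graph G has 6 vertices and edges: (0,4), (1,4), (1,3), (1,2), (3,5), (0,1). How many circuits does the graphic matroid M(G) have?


A circuit in a graphic matroid = edge set of a simple cycle.
G has 6 vertices and 6 edges.
Enumerating all minimal edge subsets forming cycles...
Total circuits found: 1.

1


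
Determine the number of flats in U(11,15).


Flats of U(11,15): every subset of size < 11 is a flat, plus E itself.
Count = (15 choose 0) + (15 choose 1) + (15 choose 2) + (15 choose 3) + (15 choose 4) + (15 choose 5) + (15 choose 6) + (15 choose 7) + (15 choose 8) + (15 choose 9) + (15 choose 10) + 1
     = 1 + 15 + 105 + 455 + 1365 + 3003 + 5005 + 6435 + 6435 + 5005 + 3003 + 1
     = 30828.

30828


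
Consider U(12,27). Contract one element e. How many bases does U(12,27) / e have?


Contracting e from U(12,27) gives U(11,26).
Bases of U(11,26) = C(26,11) = 7726160.

7726160


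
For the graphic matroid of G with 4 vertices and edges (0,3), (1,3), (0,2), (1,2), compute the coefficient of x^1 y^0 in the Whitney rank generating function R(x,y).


R(x,y) = sum over A in 2^E of x^(r(E)-r(A)) * y^(|A|-r(A)).
G has 4 vertices, 4 edges. r(E) = 3.
Enumerate all 2^4 = 16 subsets.
Count subsets with r(E)-r(A)=1 and |A|-r(A)=0: 6.

6


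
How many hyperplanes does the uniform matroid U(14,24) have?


Hyperplanes of U(14,24) are flats of rank 13.
In a uniform matroid, these are exactly the (13)-element subsets.
Count = (24 choose 13) = 2496144.

2496144


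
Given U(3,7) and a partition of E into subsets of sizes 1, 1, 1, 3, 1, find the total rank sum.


r(Ai) = min(|Ai|, 3) for each part.
Sum = min(1,3) + min(1,3) + min(1,3) + min(3,3) + min(1,3)
    = 1 + 1 + 1 + 3 + 1
    = 7.

7


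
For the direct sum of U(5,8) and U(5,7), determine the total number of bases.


Bases of a direct sum M1 + M2: |B| = |B(M1)| * |B(M2)|.
|B(U(5,8))| = C(8,5) = 56.
|B(U(5,7))| = C(7,5) = 21.
Total bases = 56 * 21 = 1176.

1176


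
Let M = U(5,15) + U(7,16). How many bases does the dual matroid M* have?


(M1+M2)* = M1* + M2*.
M1* = U(10,15), bases: C(15,10) = 3003.
M2* = U(9,16), bases: C(16,9) = 11440.
|B(M*)| = 3003 * 11440 = 34354320.

34354320


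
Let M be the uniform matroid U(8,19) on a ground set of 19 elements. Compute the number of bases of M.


Bases of U(8,19) are all 8-element subsets of the 19-element ground set.
Number of bases = C(19,8).
(19 choose 8) = 75582.

75582


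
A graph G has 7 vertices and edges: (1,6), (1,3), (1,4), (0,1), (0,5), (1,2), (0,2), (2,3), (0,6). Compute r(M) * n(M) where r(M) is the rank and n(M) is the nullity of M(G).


r(M) = |V| - c = 7 - 1 = 6.
nullity = |E| - r(M) = 9 - 6 = 3.
Product = 6 * 3 = 18.

18


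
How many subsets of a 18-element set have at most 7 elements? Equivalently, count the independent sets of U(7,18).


Independent sets of U(7,18) are all subsets of size <= 7.
Count = C(18,0) + C(18,1) + C(18,2) + C(18,3) + C(18,4) + C(18,5) + C(18,6) + C(18,7)
     = 1 + 18 + 153 + 816 + 3060 + 8568 + 18564 + 31824
     = 63004.

63004


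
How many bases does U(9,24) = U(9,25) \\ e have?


Deleting e from U(9,25) gives U(9,24) since n > r.
Bases of U(9,24) = C(24,9) = 1307504.

1307504


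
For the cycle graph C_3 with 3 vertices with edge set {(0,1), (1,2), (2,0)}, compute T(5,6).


T(C_3; x,y) = x + x^2 + ... + x^(2) + y.
T(5,6) = 5^1 + 5^2 + 6
= 5 + 25 + 6
= 36.

36


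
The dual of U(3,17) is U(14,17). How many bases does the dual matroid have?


The dual of U(r,n) is U(n-r, n) = U(14,17).
Bases of U(14,17) are all (14)-element subsets.
|B(M*)| = C(17,14) = 17! / (14! * 3!) = 680.

680


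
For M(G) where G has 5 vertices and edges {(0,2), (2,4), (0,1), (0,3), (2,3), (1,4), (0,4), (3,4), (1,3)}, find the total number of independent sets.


An independent set in a graphic matroid is an acyclic edge subset.
G has 5 vertices and 9 edges.
Enumerate all 2^9 = 512 subsets, checking for acyclicity.
Total independent sets = 198.

198
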